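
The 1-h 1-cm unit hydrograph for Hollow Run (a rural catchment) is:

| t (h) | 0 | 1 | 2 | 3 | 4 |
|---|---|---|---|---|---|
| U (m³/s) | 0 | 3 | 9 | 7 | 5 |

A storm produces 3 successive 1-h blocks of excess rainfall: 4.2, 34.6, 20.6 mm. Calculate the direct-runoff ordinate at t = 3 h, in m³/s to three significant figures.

By discrete convolution, Q_j = Σ (P_i / 10 mm) · U_{j−i}.
At t = 3 h (j=3): Q = (4.2/10)·7 + (34.6/10)·9 + (20.6/10)·3 = 40.3 m³/s.

Q ≈ 40.3 m³/s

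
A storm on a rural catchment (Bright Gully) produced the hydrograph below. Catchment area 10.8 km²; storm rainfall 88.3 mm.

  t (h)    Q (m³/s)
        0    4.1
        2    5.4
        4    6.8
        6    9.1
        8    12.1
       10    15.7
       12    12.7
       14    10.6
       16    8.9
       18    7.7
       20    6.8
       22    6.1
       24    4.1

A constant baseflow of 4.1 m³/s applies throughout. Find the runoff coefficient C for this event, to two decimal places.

ΣQ_DR = 56.80 m³/s; V = ΣQ_DR·Δt = 4.090 × 10^5 m³.
Runoff depth d = V / A = 37.87 mm.
C = d / P = 37.87 / 88.3 = 0.43.

C ≈ 0.43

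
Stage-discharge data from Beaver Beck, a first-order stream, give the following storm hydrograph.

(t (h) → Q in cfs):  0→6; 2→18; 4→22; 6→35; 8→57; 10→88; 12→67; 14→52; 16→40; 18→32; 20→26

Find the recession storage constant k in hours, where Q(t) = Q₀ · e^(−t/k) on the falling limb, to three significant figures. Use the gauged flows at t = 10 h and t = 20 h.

On the falling limb, Q drops from 88 to 26 cfs between t = 10 h and t = 20 h (Δt = 10 h).
k = −Δt / ln(Q₂/Q₁) = −10 / ln(26/88) = 8.20 h.

k ≈ 8.20 h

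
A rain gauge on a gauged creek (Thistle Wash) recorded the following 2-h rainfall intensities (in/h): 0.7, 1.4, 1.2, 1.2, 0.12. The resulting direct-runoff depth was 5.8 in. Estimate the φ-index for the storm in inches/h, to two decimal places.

Only the 4 blocks with intensity above φ contribute runoff: 0.7, 1.4, 1.2, 1.2 in/h.
Σ(I−φ)·Δt = d  ⇒  (0.7+1.4+1.2+1.2 − 4φ)·2 = 5.8
φ = (4.500 − 5.8/2) / 4 = 0.40 in/h.

φ ≈ 0.40 in/h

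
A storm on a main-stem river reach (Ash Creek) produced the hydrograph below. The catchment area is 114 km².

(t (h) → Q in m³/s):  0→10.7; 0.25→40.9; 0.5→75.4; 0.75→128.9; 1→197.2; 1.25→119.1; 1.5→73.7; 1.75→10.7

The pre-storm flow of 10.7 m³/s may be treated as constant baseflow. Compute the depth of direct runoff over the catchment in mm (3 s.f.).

d ≈ 4.51 mm

Direct runoff: 0.0, 30.2, 64.7, 118.2, 186.5, 108.4, 63.0, 0.0 m³/s; ΣQ_DR = 571.0 m³/s.
V = ΣQ_DR · Δt = 571.0 × 900 s = 5.139 × 10^5 m³.
Over A = 114 km², depth = V / A = 4.51 mm.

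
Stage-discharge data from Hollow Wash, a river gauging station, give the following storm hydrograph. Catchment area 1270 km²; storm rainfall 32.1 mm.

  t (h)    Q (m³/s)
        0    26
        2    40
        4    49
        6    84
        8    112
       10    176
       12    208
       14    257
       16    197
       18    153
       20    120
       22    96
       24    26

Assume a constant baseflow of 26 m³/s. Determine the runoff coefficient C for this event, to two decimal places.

ΣQ_DR = 1206 m³/s; V = ΣQ_DR·Δt = 8.683 × 10^6 m³.
Runoff depth d = V / A = 6.837 mm.
C = d / P = 6.837 / 32.1 = 0.21.

C ≈ 0.21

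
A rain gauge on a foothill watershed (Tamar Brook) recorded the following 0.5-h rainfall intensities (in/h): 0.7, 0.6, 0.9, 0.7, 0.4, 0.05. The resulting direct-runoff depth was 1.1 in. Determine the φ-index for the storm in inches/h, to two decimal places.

Only the 5 blocks with intensity above φ contribute runoff: 0.7, 0.6, 0.9, 0.7, 0.4 in/h.
Σ(I−φ)·Δt = d  ⇒  (0.7+0.6+0.9+0.7+0.4 − 5φ)·0.5 = 1.1
φ = (3.300 − 1.1/0.5) / 5 = 0.22 in/h.

φ ≈ 0.22 in/h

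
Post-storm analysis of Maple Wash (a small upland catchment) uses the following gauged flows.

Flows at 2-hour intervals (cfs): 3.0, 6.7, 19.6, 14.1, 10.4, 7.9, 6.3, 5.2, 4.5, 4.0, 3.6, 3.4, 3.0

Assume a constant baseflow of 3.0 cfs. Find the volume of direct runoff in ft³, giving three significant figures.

V ≈ 3.79 × 10^5 ft³

Direct-runoff ordinates (Q − Q_b): 0.0, 3.7, 16.6, 11.1, 7.4, 4.9, 3.3, 2.2, 1.5, 1.0, 0.6, 0.4, 0.0 cfs.
ΣQ_DR = 52.70 cfs.
With Δt = 2 h = 7200 s, V = ΣQ_DR · Δt = 52.70 × 7200 = 3.79 × 10^5 ft³.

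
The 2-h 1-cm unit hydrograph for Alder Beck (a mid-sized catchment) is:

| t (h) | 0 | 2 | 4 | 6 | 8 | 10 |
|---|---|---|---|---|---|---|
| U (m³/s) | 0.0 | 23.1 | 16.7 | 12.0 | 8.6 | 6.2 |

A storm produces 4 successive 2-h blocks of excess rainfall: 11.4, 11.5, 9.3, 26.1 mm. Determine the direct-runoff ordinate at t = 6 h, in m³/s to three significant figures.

Q ≈ 54.4 m³/s

By discrete convolution, Q_j = Σ (P_i / 10 mm) · U_{j−i}.
At t = 6 h (j=3): Q = (11.4/10)·12.0 + (11.5/10)·16.7 + (9.3/10)·23.1 + (26.1/10)·0.0 = 54.4 m³/s.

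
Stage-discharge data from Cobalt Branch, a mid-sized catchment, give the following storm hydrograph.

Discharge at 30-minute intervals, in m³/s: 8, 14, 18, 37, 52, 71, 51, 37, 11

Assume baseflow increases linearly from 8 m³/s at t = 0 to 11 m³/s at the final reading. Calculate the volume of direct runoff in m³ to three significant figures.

Direct-runoff ordinates (Q − Q_b): 0.00, 5.62, 9.25, 27.88, 42.50, 61.12, 40.75, 26.38, 0.00 m³/s.
ΣQ_DR = 213.5 m³/s.
With Δt = 0.5 h = 1800 s, V = ΣQ_DR · Δt = 213.5 × 1800 = 3.84 × 10^5 m³.

V ≈ 3.84 × 10^5 m³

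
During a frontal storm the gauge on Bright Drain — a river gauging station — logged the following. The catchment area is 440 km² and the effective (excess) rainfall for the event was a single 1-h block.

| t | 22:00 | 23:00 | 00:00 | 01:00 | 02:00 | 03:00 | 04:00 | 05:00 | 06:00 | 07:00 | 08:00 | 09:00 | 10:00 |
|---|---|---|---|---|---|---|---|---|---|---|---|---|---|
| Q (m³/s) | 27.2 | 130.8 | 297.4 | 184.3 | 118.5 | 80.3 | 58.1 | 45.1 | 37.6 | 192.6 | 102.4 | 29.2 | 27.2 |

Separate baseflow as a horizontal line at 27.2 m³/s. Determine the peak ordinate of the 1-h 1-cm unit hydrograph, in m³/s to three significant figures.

U_p ≈ 338 m³/s

Direct runoff: 0.0, 103.6, 270.2, 157.1, 91.3, 53.1, 30.9, 17.9, 10.4, 165.4, 75.2, 2.0, 0.0 m³/s; ΣQ_DR = 977.1 m³/s, peak = 270.2 m³/s.
Runoff depth d = ΣQ_DR·Δt / A = 977.1 × 3600 / (440 km²) = 7.994 mm.
The 1-cm UH is the DRH scaled by (10 mm)/d, so U_p = 270.2 × 10/7.994 = 338 m³/s.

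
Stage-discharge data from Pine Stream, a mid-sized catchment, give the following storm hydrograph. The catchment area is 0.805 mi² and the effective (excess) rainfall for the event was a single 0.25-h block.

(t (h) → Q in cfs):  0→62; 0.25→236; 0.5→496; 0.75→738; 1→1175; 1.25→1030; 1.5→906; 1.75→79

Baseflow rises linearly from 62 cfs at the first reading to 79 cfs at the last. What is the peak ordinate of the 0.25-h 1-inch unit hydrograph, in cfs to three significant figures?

U_p ≈ 551 cfs

Direct runoff: 0.00, 171.57, 429.14, 668.71, 1103.29, 955.86, 829.43, 0.00 cfs; ΣQ_DR = 4158 cfs, peak = 1103.29 cfs.
Runoff depth d = ΣQ_DR·Δt / A = 4158 × 900 / (0.805 mi²) = 2.001 in.
The 1-inch UH is the DRH scaled by (1 in)/d, so U_p = 1103.29 × 1/2.001 = 551 cfs.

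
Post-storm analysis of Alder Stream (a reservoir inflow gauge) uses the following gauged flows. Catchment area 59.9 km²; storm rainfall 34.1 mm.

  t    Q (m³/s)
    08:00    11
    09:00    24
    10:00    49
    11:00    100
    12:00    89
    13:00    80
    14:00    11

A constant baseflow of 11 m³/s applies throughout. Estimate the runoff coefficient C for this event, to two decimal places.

ΣQ_DR = 287.0 m³/s; V = ΣQ_DR·Δt = 1.033 × 10^6 m³.
Runoff depth d = V / A = 17.25 mm.
C = d / P = 17.25 / 34.1 = 0.51.

C ≈ 0.51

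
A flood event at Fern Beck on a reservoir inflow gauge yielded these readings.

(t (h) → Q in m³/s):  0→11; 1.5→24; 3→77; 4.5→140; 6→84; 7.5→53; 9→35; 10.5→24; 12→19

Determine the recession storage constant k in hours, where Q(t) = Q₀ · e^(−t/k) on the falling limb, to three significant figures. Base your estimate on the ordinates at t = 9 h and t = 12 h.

k ≈ 4.91 h

On the falling limb, Q drops from 35 to 19 m³/s between t = 9 h and t = 12 h (Δt = 3 h).
k = −Δt / ln(Q₂/Q₁) = −3 / ln(19/35) = 4.91 h.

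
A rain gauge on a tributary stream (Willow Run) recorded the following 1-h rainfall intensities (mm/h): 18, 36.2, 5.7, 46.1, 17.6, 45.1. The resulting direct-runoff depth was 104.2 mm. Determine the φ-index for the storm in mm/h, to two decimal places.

φ ≈ 11.76 mm/h

Only the 5 blocks with intensity above φ contribute runoff: 18, 36.2, 46.1, 17.6, 45.1 mm/h.
Σ(I−φ)·Δt = d  ⇒  (18+36.2+46.1+17.6+45.1 − 5φ)·1 = 104.2
φ = (163.0 − 104.2/1) / 5 = 11.76 mm/h.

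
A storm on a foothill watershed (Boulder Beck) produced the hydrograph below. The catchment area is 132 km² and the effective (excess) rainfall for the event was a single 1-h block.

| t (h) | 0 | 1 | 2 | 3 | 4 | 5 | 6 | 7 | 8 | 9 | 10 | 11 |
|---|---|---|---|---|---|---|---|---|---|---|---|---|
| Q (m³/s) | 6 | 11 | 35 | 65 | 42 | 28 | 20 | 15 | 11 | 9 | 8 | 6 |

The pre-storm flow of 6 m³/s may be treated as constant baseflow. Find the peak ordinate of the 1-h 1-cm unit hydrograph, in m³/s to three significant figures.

U_p ≈ 118 m³/s

Direct runoff: 0.0, 5.0, 29.0, 59.0, 36.0, 22.0, 14.0, 9.0, 5.0, 3.0, 2.0, 0.0 m³/s; ΣQ_DR = 184.0 m³/s, peak = 59.0 m³/s.
Runoff depth d = ΣQ_DR·Δt / A = 184.0 × 3600 / (132 km²) = 5.018 mm.
The 1-cm UH is the DRH scaled by (10 mm)/d, so U_p = 59.0 × 10/5.018 = 118 m³/s.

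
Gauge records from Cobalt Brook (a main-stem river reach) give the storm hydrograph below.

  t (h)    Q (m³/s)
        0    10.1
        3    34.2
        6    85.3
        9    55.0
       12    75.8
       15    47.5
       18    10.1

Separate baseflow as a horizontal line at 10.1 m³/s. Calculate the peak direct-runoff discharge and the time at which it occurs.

Q_p = 75.2 m³/s at t = 6 h

Subtracting baseflow gives direct-runoff ordinates: 0.0, 24.1, 75.2, 44.9, 65.7, 37.4, 0.0 m³/s.
The maximum is 75.2 m³/s, occurring at the reading for t = 6 h.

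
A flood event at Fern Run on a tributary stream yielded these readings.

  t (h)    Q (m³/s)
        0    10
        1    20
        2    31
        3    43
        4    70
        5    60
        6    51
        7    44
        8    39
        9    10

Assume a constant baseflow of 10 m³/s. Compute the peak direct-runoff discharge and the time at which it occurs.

Subtracting baseflow gives direct-runoff ordinates: 0.0, 10.0, 21.0, 33.0, 60.0, 50.0, 41.0, 34.0, 29.0, 0.0 m³/s.
The maximum is 60.0 m³/s, occurring at the reading for t = 4 h.

Q_p = 60.0 m³/s at t = 4 h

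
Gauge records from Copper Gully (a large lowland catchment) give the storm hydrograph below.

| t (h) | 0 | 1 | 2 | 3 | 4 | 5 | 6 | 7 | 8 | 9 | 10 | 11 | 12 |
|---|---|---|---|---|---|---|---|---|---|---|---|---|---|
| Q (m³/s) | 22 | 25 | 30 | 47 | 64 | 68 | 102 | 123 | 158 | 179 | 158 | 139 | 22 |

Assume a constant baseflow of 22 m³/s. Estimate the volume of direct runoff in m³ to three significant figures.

Direct-runoff ordinates (Q − Q_b): 0.0, 3.0, 8.0, 25.0, 42.0, 46.0, 80.0, 101.0, 136.0, 157.0, 136.0, 117.0, 0.0 m³/s.
ΣQ_DR = 851.0 m³/s.
With Δt = 1 h = 3600 s, V = ΣQ_DR · Δt = 851.0 × 3600 = 3.06 × 10^6 m³.

V ≈ 3.06 × 10^6 m³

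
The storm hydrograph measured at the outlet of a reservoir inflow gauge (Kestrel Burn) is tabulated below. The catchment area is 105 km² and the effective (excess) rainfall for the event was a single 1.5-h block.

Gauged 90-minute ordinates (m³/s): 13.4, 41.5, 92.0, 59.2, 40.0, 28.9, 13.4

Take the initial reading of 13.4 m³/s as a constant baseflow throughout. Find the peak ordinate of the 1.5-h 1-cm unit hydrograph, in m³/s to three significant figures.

Direct runoff: 0.0, 28.1, 78.6, 45.8, 26.6, 15.5, 0.0 m³/s; ΣQ_DR = 194.6 m³/s, peak = 78.6 m³/s.
Runoff depth d = ΣQ_DR·Δt / A = 194.6 × 5400 / (105 km²) = 10.01 mm.
The 1-cm UH is the DRH scaled by (10 mm)/d, so U_p = 78.6 × 10/10.01 = 78.5 m³/s.

U_p ≈ 78.5 m³/s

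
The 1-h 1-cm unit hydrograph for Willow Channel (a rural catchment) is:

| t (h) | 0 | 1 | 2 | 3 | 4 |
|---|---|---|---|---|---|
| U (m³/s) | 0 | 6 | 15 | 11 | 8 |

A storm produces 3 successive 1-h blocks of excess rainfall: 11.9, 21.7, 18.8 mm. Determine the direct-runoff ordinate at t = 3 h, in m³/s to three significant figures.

Q ≈ 56.9 m³/s

By discrete convolution, Q_j = Σ (P_i / 10 mm) · U_{j−i}.
At t = 3 h (j=3): Q = (11.9/10)·11 + (21.7/10)·15 + (18.8/10)·6 = 56.9 m³/s.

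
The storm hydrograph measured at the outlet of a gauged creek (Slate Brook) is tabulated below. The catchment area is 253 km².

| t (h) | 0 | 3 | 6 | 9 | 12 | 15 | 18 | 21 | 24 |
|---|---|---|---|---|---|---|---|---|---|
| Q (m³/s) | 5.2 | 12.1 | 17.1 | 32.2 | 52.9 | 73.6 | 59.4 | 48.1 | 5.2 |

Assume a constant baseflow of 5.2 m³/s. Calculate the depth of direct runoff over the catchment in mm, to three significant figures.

d ≈ 11.1 mm

Direct runoff: 0.0, 6.9, 11.9, 27.0, 47.7, 68.4, 54.2, 42.9, 0.0 m³/s; ΣQ_DR = 259.0 m³/s.
V = ΣQ_DR · Δt = 259.0 × 10800 s = 2.797 × 10^6 m³.
Over A = 253 km², depth = V / A = 11.1 mm.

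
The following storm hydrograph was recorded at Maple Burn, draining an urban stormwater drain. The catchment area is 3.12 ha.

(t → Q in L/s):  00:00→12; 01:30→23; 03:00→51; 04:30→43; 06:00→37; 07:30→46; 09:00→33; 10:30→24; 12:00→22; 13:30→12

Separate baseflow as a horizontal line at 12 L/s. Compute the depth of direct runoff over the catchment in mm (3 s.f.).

Direct runoff: 0.0, 11.0, 39.0, 31.0, 25.0, 34.0, 21.0, 12.0, 10.0, 0.0 L/s; ΣQ_DR = 183.0 L/s.
V = ΣQ_DR · Δt = 183.0 × 5400 s = 9.882 × 10^5 L.
Over A = 3.12 ha, depth = V / A = 31.7 mm.

d ≈ 31.7 mm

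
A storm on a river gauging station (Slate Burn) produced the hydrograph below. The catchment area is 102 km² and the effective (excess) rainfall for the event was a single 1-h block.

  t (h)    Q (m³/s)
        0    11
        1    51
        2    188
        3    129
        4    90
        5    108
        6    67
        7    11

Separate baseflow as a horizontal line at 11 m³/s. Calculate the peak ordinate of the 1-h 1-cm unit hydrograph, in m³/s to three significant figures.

Direct runoff: 0.0, 40.0, 177.0, 118.0, 79.0, 97.0, 56.0, 0.0 m³/s; ΣQ_DR = 567.0 m³/s, peak = 177.0 m³/s.
Runoff depth d = ΣQ_DR·Δt / A = 567.0 × 3600 / (102 km²) = 20.01 mm.
The 1-cm UH is the DRH scaled by (10 mm)/d, so U_p = 177.0 × 10/20.01 = 88.4 m³/s.

U_p ≈ 88.4 m³/s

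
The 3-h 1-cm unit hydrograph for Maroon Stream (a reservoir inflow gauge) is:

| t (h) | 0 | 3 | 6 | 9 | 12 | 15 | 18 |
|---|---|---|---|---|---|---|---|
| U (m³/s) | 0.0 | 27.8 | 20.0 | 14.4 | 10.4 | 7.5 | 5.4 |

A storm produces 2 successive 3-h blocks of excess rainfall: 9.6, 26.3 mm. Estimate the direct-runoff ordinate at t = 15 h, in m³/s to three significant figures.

By discrete convolution, Q_j = Σ (P_i / 10 mm) · U_{j−i}.
At t = 15 h (j=5): Q = (9.6/10)·7.5 + (26.3/10)·10.4 = 34.6 m³/s.

Q ≈ 34.6 m³/s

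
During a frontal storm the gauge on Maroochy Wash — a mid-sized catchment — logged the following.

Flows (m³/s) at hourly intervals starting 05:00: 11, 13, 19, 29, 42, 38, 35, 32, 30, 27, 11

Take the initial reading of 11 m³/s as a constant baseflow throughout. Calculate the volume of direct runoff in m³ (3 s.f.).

Direct-runoff ordinates (Q − Q_b): 0.0, 2.0, 8.0, 18.0, 31.0, 27.0, 24.0, 21.0, 19.0, 16.0, 0.0 m³/s.
ΣQ_DR = 166.0 m³/s.
With Δt = 1 h = 3600 s, V = ΣQ_DR · Δt = 166.0 × 3600 = 5.98 × 10^5 m³.

V ≈ 5.98 × 10^5 m³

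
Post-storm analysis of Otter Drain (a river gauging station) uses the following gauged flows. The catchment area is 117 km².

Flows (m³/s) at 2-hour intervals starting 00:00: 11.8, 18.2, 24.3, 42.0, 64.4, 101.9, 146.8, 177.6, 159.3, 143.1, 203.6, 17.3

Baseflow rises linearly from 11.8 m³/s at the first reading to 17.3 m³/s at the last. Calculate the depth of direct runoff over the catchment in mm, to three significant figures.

d ≈ 57.6 mm

Direct runoff: 0.00, 5.90, 11.50, 28.70, 50.60, 87.60, 132.00, 162.30, 143.50, 126.80, 186.80, 0.00 m³/s; ΣQ_DR = 935.7 m³/s.
V = ΣQ_DR · Δt = 935.7 × 7200 s = 6.737 × 10^6 m³.
Over A = 117 km², depth = V / A = 57.6 mm.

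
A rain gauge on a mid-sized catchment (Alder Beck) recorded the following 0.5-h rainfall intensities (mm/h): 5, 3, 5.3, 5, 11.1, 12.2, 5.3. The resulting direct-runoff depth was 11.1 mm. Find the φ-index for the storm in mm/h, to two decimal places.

Only the 6 blocks with intensity above φ contribute runoff: 5, 5.3, 5, 11.1, 12.2, 5.3 mm/h.
Σ(I−φ)·Δt = d  ⇒  (5+5.3+5+11.1+12.2+5.3 − 6φ)·0.5 = 11.1
φ = (43.90 − 11.1/0.5) / 6 = 3.62 mm/h.

φ ≈ 3.62 mm/h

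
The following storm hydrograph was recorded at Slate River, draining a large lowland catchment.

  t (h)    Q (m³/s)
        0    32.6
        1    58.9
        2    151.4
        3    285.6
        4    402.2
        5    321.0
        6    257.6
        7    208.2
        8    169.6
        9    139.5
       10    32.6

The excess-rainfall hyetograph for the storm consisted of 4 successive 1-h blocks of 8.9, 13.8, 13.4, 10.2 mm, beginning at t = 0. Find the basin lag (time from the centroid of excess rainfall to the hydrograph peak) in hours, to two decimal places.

Centroid of excess rainfall: t_c = Σ P_i·t̄_i / ΣP_i = 2.0378 h (block centres at 0.5, 1.5, 2.5, 3.5 h).
Hydrograph peak occurs at t = 4 h, so basin lag t_L = 4 − 2.0378 = 1.96 h.

t_L ≈ 1.96 h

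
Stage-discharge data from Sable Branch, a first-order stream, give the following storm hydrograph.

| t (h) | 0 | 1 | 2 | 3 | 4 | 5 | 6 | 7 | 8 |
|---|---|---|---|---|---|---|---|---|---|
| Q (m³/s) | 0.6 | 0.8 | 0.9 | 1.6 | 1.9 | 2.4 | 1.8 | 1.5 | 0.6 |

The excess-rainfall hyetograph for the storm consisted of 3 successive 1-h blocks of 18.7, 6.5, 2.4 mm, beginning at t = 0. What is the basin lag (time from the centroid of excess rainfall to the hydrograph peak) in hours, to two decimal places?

Centroid of excess rainfall: t_c = Σ P_i·t̄_i / ΣP_i = 0.9094 h (block centres at 0.5, 1.5, 2.5 h).
Hydrograph peak occurs at t = 5 h, so basin lag t_L = 5 − 0.9094 = 4.09 h.

t_L ≈ 4.09 h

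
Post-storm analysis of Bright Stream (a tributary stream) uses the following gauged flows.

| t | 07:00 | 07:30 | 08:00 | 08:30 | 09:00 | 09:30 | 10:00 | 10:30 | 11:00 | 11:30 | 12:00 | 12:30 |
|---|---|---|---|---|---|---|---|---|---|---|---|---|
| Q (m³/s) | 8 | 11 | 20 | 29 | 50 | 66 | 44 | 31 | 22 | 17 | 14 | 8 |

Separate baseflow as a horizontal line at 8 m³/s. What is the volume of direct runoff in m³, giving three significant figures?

V ≈ 4.03 × 10^5 m³

Direct-runoff ordinates (Q − Q_b): 0.0, 3.0, 12.0, 21.0, 42.0, 58.0, 36.0, 23.0, 14.0, 9.0, 6.0, 0.0 m³/s.
ΣQ_DR = 224.0 m³/s.
With Δt = 0.5 h = 1800 s, V = ΣQ_DR · Δt = 224.0 × 1800 = 4.03 × 10^5 m³.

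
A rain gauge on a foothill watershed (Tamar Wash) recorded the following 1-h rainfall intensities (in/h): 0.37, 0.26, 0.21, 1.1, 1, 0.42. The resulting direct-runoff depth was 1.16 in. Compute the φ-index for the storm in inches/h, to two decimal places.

Only the 2 blocks with intensity above φ contribute runoff: 1.1, 1 in/h.
Σ(I−φ)·Δt = d  ⇒  (1.1+1 − 2φ)·1 = 1.16
φ = (2.100 − 1.16/1) / 2 = 0.47 in/h.

φ ≈ 0.47 in/h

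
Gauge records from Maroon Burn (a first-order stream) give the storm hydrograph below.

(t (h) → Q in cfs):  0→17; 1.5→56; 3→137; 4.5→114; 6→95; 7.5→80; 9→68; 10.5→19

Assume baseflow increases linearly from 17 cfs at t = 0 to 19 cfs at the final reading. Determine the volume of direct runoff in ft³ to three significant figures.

Direct-runoff ordinates (Q − Q_b): 0.00, 38.71, 119.43, 96.14, 76.86, 61.57, 49.29, 0.00 cfs.
ΣQ_DR = 442.0 cfs.
With Δt = 1.5 h = 5400 s, V = ΣQ_DR · Δt = 442.0 × 5400 = 2.39 × 10^6 ft³.

V ≈ 2.39 × 10^6 ft³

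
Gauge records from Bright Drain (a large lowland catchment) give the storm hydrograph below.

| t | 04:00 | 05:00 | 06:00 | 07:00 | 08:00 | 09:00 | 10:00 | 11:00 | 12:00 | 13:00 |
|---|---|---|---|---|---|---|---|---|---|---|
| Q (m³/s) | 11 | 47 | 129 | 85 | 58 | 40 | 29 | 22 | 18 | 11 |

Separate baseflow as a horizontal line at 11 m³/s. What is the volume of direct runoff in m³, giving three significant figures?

V ≈ 1.22 × 10^6 m³

Direct-runoff ordinates (Q − Q_b): 0.0, 36.0, 118.0, 74.0, 47.0, 29.0, 18.0, 11.0, 7.0, 0.0 m³/s.
ΣQ_DR = 340.0 m³/s.
With Δt = 1 h = 3600 s, V = ΣQ_DR · Δt = 340.0 × 3600 = 1.22 × 10^6 m³.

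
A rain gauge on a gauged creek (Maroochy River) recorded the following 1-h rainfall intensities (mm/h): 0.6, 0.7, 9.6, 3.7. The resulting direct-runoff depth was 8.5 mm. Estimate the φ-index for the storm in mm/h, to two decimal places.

Only the 2 blocks with intensity above φ contribute runoff: 9.6, 3.7 mm/h.
Σ(I−φ)·Δt = d  ⇒  (9.6+3.7 − 2φ)·1 = 8.5
φ = (13.30 − 8.5/1) / 2 = 2.40 mm/h.

φ ≈ 2.40 mm/h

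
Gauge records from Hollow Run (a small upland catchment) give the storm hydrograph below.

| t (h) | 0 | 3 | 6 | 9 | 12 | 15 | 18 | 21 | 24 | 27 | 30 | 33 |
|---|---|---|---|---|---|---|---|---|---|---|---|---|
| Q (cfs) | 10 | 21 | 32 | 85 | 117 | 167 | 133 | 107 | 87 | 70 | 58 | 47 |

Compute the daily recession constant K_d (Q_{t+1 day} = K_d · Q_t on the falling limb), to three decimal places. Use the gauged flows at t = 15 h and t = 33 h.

Between t = 15 h and t = 33 h the flow falls from 167 to 47 cfs over 6×3 h = 18 h.
Per-interval ratio K = (47/167)^(1/6) = 0.8095; K_d = K^(24/3) = 0.184.

K_d ≈ 0.184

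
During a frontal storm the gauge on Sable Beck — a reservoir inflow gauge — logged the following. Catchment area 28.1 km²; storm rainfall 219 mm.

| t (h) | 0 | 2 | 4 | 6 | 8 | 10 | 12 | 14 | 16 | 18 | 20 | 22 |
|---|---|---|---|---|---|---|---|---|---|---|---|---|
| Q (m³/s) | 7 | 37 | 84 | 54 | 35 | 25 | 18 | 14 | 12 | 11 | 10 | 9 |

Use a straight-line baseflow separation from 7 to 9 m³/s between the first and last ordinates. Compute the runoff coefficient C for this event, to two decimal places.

ΣQ_DR = 220.0 m³/s; V = ΣQ_DR·Δt = 1.584 × 10^6 m³.
Runoff depth d = V / A = 56.37 mm.
C = d / P = 56.37 / 219 = 0.26.

C ≈ 0.26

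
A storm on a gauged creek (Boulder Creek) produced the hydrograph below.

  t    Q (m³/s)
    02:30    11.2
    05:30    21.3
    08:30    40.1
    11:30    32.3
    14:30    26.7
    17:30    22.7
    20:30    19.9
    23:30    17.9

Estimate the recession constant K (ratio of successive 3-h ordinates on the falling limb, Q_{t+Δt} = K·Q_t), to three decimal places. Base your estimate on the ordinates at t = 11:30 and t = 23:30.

K ≈ 0.863

Using the recession-limb readings at t = 11:30 and t = 23:30: Q falls from 32.3 to 17.9 m³/s over 4 intervals.
K = (Q₂/Q₁)^(1/4) = (17.9/32.3)^(1/4) = 0.863.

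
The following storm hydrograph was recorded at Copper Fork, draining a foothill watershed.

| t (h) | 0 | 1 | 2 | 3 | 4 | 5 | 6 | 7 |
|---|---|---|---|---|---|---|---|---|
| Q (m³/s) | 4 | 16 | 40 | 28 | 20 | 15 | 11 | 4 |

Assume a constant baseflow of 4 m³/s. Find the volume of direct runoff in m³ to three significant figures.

Direct-runoff ordinates (Q − Q_b): 0.0, 12.0, 36.0, 24.0, 16.0, 11.0, 7.0, 0.0 m³/s.
ΣQ_DR = 106.0 m³/s.
With Δt = 1 h = 3600 s, V = ΣQ_DR · Δt = 106.0 × 3600 = 3.82 × 10^5 m³.

V ≈ 3.82 × 10^5 m³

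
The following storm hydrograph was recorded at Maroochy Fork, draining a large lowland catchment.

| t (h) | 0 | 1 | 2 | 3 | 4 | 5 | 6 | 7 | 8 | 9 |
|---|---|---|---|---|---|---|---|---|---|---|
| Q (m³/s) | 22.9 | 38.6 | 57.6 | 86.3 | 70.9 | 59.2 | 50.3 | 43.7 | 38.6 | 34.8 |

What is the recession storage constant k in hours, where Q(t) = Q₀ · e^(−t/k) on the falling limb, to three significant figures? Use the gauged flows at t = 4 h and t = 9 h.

On the falling limb, Q drops from 70.9 to 34.8 m³/s between t = 4 h and t = 9 h (Δt = 5 h).
k = −Δt / ln(Q₂/Q₁) = −5 / ln(34.8/70.9) = 7.03 h.

k ≈ 7.03 h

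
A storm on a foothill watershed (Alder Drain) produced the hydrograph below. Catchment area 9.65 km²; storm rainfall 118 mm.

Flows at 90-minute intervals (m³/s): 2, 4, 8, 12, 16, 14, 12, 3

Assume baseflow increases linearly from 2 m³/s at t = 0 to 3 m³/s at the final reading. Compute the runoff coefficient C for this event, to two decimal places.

C ≈ 0.24

ΣQ_DR = 51.00 m³/s; V = ΣQ_DR·Δt = 2.754 × 10^5 m³.
Runoff depth d = V / A = 28.54 mm.
C = d / P = 28.54 / 118 = 0.24.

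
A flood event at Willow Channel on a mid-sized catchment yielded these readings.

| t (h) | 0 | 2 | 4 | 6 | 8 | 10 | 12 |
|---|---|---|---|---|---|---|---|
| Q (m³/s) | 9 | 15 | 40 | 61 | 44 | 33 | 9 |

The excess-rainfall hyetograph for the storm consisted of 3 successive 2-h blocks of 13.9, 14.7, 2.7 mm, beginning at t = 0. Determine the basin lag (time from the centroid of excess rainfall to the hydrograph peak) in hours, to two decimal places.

t_L ≈ 3.72 h

Centroid of excess rainfall: t_c = Σ P_i·t̄_i / ΣP_i = 2.2843 h (block centres at 1, 3, 5 h).
Hydrograph peak occurs at t = 6 h, so basin lag t_L = 6 − 2.2843 = 3.72 h.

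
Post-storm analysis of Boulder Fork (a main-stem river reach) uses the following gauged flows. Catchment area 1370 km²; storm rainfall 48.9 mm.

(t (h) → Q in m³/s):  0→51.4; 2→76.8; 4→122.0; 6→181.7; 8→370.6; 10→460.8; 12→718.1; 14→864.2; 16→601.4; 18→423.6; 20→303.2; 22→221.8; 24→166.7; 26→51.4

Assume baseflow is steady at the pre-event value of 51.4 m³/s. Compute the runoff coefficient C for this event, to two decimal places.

C ≈ 0.42

ΣQ_DR = 3894 m³/s; V = ΣQ_DR·Δt = 2.804 × 10^7 m³.
Runoff depth d = V / A = 20.47 mm.
C = d / P = 20.47 / 48.9 = 0.42.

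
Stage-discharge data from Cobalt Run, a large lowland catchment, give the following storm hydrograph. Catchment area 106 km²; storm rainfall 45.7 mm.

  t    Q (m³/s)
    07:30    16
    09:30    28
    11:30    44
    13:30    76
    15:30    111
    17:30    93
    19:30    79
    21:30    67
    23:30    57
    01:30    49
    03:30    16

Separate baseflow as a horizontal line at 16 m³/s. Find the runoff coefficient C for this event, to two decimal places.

ΣQ_DR = 460.0 m³/s; V = ΣQ_DR·Δt = 3.312 × 10^6 m³.
Runoff depth d = V / A = 31.25 mm.
C = d / P = 31.25 / 45.7 = 0.68.

C ≈ 0.68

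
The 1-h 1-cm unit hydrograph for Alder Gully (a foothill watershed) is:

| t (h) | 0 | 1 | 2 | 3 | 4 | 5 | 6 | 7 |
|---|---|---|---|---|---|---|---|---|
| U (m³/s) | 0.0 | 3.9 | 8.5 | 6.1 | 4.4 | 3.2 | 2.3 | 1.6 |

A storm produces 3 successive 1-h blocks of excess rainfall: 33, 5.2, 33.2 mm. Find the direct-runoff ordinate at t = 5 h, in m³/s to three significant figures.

Q ≈ 33.1 m³/s

By discrete convolution, Q_j = Σ (P_i / 10 mm) · U_{j−i}.
At t = 5 h (j=5): Q = (33/10)·3.2 + (5.2/10)·4.4 + (33.2/10)·6.1 = 33.1 m³/s.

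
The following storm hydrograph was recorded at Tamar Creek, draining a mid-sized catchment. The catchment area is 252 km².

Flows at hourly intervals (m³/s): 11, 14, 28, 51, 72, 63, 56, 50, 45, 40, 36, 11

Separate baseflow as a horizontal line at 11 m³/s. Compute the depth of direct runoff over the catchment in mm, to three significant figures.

d ≈ 4.93 mm

Direct runoff: 0.0, 3.0, 17.0, 40.0, 61.0, 52.0, 45.0, 39.0, 34.0, 29.0, 25.0, 0.0 m³/s; ΣQ_DR = 345.0 m³/s.
V = ΣQ_DR · Δt = 345.0 × 3600 s = 1.242 × 10^6 m³.
Over A = 252 km², depth = V / A = 4.93 mm.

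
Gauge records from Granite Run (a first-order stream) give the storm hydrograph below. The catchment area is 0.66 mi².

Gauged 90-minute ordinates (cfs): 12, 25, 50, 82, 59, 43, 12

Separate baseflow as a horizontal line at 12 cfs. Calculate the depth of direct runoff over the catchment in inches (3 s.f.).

Direct runoff: 0.0, 13.0, 38.0, 70.0, 47.0, 31.0, 0.0 cfs; ΣQ_DR = 199.0 cfs.
V = ΣQ_DR · Δt = 199.0 × 5400 s = 1.075 × 10^6 ft³.
Over A = 0.66 mi², depth = V / A = 0.701 in.

d ≈ 0.701 in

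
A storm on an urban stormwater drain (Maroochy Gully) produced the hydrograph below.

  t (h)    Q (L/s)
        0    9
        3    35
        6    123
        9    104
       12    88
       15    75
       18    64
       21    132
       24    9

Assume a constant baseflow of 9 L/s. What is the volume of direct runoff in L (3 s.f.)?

V ≈ 6.03 × 10^6 L

Direct-runoff ordinates (Q − Q_b): 0.0, 26.0, 114.0, 95.0, 79.0, 66.0, 55.0, 123.0, 0.0 L/s.
ΣQ_DR = 558.0 L/s.
With Δt = 3 h = 10800 s, V = ΣQ_DR · Δt = 558.0 × 10800 = 6.03 × 10^6 L.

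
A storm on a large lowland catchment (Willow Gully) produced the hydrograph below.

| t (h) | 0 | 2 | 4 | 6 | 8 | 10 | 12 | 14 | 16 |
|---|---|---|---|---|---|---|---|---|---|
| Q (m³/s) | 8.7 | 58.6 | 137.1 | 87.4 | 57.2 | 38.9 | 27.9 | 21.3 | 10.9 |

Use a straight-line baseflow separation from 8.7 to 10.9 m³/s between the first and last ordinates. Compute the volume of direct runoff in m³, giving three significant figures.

Direct-runoff ordinates (Q − Q_b): 0.00, 49.62, 127.85, 77.88, 47.40, 28.82, 17.55, 10.68, 0.00 m³/s.
ΣQ_DR = 359.8 m³/s.
With Δt = 2 h = 7200 s, V = ΣQ_DR · Δt = 359.8 × 7200 = 2.59 × 10^6 m³.

V ≈ 2.59 × 10^6 m³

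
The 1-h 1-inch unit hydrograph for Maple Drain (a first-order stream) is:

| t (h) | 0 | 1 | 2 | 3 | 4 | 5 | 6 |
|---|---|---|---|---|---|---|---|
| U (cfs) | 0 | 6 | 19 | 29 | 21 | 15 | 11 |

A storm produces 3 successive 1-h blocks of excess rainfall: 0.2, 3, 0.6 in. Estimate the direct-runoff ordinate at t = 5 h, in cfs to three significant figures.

Q ≈ 83.4 cfs

By discrete convolution, Q_j = Σ (P_i / 1 in) · U_{j−i}.
At t = 5 h (j=5): Q = (0.2/1)·15 + (3/1)·21 + (0.6/1)·29 = 83.4 cfs.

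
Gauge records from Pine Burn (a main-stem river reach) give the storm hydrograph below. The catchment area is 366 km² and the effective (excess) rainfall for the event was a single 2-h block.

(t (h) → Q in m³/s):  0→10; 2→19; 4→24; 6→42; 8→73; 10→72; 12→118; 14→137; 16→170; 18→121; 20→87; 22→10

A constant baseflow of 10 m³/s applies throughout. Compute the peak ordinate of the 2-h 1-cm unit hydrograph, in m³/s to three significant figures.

U_p ≈ 107 m³/s

Direct runoff: 0.0, 9.0, 14.0, 32.0, 63.0, 62.0, 108.0, 127.0, 160.0, 111.0, 77.0, 0.0 m³/s; ΣQ_DR = 763.0 m³/s, peak = 160.0 m³/s.
Runoff depth d = ΣQ_DR·Δt / A = 763.0 × 7200 / (366 km²) = 15.01 mm.
The 1-cm UH is the DRH scaled by (10 mm)/d, so U_p = 160.0 × 10/15.01 = 107 m³/s.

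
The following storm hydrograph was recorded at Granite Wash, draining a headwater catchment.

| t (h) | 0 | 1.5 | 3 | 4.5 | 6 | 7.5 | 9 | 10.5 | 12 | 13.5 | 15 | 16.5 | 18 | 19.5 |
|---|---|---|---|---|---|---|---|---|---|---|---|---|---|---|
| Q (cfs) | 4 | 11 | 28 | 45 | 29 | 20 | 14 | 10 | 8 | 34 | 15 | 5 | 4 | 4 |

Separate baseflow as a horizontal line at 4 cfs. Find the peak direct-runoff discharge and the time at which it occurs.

Q_p = 41.0 cfs at t = 4.5 h

Subtracting baseflow gives direct-runoff ordinates: 0.0, 7.0, 24.0, 41.0, 25.0, 16.0, 10.0, 6.0, 4.0, 30.0, 11.0, 1.0, 0.0, 0.0 cfs.
The maximum is 41.0 cfs, occurring at the reading for t = 4.5 h.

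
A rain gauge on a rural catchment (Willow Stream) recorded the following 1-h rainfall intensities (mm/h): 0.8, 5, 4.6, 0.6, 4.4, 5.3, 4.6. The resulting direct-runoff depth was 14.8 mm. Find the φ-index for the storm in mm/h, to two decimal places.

φ ≈ 1.82 mm/h

Only the 5 blocks with intensity above φ contribute runoff: 5, 4.6, 4.4, 5.3, 4.6 mm/h.
Σ(I−φ)·Δt = d  ⇒  (5+4.6+4.4+5.3+4.6 − 5φ)·1 = 14.8
φ = (23.90 − 14.8/1) / 5 = 1.82 mm/h.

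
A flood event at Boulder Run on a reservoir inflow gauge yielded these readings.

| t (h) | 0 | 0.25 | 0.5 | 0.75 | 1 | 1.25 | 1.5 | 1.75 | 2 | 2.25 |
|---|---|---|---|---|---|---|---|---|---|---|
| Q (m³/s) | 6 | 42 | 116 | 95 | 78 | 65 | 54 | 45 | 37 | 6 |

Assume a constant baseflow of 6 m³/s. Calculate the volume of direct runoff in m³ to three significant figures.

Direct-runoff ordinates (Q − Q_b): 0.0, 36.0, 110.0, 89.0, 72.0, 59.0, 48.0, 39.0, 31.0, 0.0 m³/s.
ΣQ_DR = 484.0 m³/s.
With Δt = 0.25 h = 900 s, V = ΣQ_DR · Δt = 484.0 × 900 = 4.36 × 10^5 m³.

V ≈ 4.36 × 10^5 m³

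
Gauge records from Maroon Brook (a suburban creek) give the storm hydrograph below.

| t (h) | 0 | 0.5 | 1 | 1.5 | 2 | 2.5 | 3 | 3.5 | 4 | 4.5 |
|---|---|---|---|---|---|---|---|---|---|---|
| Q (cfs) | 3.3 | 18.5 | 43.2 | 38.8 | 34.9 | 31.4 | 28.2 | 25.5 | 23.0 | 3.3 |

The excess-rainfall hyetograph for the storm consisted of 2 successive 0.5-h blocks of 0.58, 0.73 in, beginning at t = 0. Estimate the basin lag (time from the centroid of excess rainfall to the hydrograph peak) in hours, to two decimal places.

t_L ≈ 0.47 h

Centroid of excess rainfall: t_c = Σ P_i·t̄_i / ΣP_i = 0.5286 h (block centres at 0.25, 0.75 h).
Hydrograph peak occurs at t = 1 h, so basin lag t_L = 1 − 0.5286 = 0.47 h.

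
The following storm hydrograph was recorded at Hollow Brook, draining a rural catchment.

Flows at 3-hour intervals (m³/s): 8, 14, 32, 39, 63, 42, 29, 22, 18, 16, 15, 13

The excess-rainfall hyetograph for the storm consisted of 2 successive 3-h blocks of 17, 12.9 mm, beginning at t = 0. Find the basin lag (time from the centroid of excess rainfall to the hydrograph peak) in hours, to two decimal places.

Centroid of excess rainfall: t_c = Σ P_i·t̄_i / ΣP_i = 2.7943 h (block centres at 1.5, 4.5 h).
Hydrograph peak occurs at t = 12 h, so basin lag t_L = 12 − 2.7943 = 9.21 h.

t_L ≈ 9.21 h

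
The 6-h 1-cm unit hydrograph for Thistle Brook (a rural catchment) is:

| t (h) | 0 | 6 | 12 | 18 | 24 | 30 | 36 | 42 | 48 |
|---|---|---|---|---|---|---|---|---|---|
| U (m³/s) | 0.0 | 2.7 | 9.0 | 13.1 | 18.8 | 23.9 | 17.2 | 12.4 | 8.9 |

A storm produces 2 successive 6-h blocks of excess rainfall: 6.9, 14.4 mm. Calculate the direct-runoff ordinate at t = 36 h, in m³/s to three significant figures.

Q ≈ 46.3 m³/s

By discrete convolution, Q_j = Σ (P_i / 10 mm) · U_{j−i}.
At t = 36 h (j=6): Q = (6.9/10)·17.2 + (14.4/10)·23.9 = 46.3 m³/s.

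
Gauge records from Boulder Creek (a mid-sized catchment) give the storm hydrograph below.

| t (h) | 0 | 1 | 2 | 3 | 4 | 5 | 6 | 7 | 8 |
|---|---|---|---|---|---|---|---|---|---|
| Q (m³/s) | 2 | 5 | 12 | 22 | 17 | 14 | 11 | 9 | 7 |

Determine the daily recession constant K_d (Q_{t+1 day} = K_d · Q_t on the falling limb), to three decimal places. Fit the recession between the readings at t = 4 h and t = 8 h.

K_d ≈ 0.005

Between t = 4 h and t = 8 h the flow falls from 17 to 7 m³/s over 4×1 h = 4 h.
Per-interval ratio K = (7/17)^(1/4) = 0.8011; K_d = K^(24/1) = 0.005.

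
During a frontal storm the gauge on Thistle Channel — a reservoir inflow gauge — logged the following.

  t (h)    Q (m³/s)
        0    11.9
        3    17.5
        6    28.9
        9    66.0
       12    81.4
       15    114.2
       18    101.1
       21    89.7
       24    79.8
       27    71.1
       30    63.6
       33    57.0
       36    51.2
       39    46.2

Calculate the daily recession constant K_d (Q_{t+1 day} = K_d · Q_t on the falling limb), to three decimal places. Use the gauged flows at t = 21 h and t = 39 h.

Between t = 21 h and t = 39 h the flow falls from 89.7 to 46.2 m³/s over 6×3 h = 18 h.
Per-interval ratio K = (46.2/89.7)^(1/6) = 0.8953; K_d = K^(24/3) = 0.413.

K_d ≈ 0.413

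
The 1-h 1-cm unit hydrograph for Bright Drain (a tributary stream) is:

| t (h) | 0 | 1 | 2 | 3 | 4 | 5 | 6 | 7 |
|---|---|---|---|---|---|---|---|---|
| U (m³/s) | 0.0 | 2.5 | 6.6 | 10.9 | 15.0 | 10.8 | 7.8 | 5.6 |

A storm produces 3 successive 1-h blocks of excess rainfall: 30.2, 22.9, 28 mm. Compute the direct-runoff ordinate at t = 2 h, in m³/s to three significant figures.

Q ≈ 25.7 m³/s

By discrete convolution, Q_j = Σ (P_i / 10 mm) · U_{j−i}.
At t = 2 h (j=2): Q = (30.2/10)·6.6 + (22.9/10)·2.5 + (28/10)·0.0 = 25.7 m³/s.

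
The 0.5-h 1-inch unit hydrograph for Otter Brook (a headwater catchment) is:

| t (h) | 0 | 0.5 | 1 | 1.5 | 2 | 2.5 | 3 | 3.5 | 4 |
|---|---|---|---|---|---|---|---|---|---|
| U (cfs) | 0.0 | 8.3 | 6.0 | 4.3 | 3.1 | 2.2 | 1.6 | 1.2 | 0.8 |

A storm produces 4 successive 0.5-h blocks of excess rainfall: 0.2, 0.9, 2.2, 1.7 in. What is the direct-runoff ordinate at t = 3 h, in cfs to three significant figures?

By discrete convolution, Q_j = Σ (P_i / 1 in) · U_{j−i}.
At t = 3 h (j=6): Q = (0.2/1)·1.6 + (0.9/1)·2.2 + (2.2/1)·3.1 + (1.7/1)·4.3 = 16.4 cfs.

Q ≈ 16.4 cfs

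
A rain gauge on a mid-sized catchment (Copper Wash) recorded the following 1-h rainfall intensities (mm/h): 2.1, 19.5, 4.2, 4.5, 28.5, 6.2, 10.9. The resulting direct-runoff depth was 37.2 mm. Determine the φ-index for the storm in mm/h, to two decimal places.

Only the 3 blocks with intensity above φ contribute runoff: 19.5, 28.5, 10.9 mm/h.
Σ(I−φ)·Δt = d  ⇒  (19.5+28.5+10.9 − 3φ)·1 = 37.2
φ = (58.90 − 37.2/1) / 3 = 7.23 mm/h.

φ ≈ 7.23 mm/h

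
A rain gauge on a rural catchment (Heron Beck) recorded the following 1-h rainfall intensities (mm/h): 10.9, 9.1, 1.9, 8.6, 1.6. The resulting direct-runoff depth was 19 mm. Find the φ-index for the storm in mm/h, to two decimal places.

φ ≈ 3.20 mm/h

Only the 3 blocks with intensity above φ contribute runoff: 10.9, 9.1, 8.6 mm/h.
Σ(I−φ)·Δt = d  ⇒  (10.9+9.1+8.6 − 3φ)·1 = 19
φ = (28.60 − 19/1) / 3 = 3.20 mm/h.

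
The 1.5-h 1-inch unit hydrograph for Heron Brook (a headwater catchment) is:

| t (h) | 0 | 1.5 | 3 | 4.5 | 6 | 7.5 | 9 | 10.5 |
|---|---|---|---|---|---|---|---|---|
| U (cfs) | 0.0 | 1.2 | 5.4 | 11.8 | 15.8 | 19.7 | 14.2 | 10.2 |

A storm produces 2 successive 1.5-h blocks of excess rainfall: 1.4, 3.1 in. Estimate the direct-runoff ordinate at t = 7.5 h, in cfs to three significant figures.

By discrete convolution, Q_j = Σ (P_i / 1 in) · U_{j−i}.
At t = 7.5 h (j=5): Q = (1.4/1)·19.7 + (3.1/1)·15.8 = 76.6 cfs.

Q ≈ 76.6 cfs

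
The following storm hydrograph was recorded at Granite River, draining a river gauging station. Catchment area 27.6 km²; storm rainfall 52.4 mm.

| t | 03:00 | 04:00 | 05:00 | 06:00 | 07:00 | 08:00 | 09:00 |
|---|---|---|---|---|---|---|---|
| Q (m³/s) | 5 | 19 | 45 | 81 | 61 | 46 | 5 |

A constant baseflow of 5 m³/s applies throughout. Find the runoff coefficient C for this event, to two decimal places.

C ≈ 0.57

ΣQ_DR = 227.0 m³/s; V = ΣQ_DR·Δt = 8.172 × 10^5 m³.
Runoff depth d = V / A = 29.61 mm.
C = d / P = 29.61 / 52.4 = 0.57.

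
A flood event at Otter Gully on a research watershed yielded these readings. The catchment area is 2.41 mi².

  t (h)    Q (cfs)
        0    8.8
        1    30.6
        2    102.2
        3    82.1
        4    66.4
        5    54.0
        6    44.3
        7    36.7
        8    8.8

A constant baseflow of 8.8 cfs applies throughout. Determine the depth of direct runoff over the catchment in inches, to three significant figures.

Direct runoff: 0.0, 21.8, 93.4, 73.3, 57.6, 45.2, 35.5, 27.9, 0.0 cfs; ΣQ_DR = 354.7 cfs.
V = ΣQ_DR · Δt = 354.7 × 3600 s = 1.277 × 10^6 ft³.
Over A = 2.41 mi², depth = V / A = 0.228 in.

d ≈ 0.228 in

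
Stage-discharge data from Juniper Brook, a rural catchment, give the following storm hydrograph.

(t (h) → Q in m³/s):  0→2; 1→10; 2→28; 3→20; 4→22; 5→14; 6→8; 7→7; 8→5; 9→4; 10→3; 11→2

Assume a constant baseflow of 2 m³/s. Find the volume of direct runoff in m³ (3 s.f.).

Direct-runoff ordinates (Q − Q_b): 0.0, 8.0, 26.0, 18.0, 20.0, 12.0, 6.0, 5.0, 3.0, 2.0, 1.0, 0.0 m³/s.
ΣQ_DR = 101.0 m³/s.
With Δt = 1 h = 3600 s, V = ΣQ_DR · Δt = 101.0 × 3600 = 3.64 × 10^5 m³.

V ≈ 3.64 × 10^5 m³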